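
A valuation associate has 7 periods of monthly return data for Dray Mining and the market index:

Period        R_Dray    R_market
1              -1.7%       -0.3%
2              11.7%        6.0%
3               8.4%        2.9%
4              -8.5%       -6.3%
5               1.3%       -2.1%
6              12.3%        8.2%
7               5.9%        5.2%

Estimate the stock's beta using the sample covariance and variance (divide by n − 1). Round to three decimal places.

Mean R_i = (-1.7 + 11.7 + 8.4 − 8.5 + 1.3 + 12.3 + 5.9) / 7 = 4.2000%
Mean R_m = (-0.3 + 6.0 + 2.9 − 6.3 − 2.1 + 8.2 + 5.2) / 7 = 1.9429%
Σ(R_i − R̄_i)(R_m − R̄_m) = 220.3100  ⇒  Cov = 220.3100 / 6 = 36.7183
Σ(R_m − R̄_m)² = 156.4571  ⇒  Var(R_m) = 156.4571 / 6 = 26.0762
β = Cov / Var(R_m) = 36.7183 / 26.0762 = 1.4081

1.408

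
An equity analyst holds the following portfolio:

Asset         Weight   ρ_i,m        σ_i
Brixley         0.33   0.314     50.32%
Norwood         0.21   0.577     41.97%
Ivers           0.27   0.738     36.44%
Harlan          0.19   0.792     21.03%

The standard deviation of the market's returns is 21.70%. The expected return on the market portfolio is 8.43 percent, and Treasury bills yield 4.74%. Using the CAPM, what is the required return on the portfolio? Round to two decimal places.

8.26%

β_Brixley = 0.314 × 50.32% / 21.70% = 0.7281
β_Norwood = 0.577 × 41.97% / 21.70% = 1.1160
β_Ivers = 0.738 × 36.44% / 21.70% = 1.2393
β_Harlan = 0.792 × 21.03% / 21.70% = 0.7675
β_P = Σ w_i β_i = 0.33×0.7281 + 0.21×1.1160 + 0.27×1.2393 + 0.19×0.7675 = 0.9551
MRP = 8.43% − 4.74% = 3.69%
E(R_P) = R_f + β_P × MRP = 4.74% + 0.9551 × 3.69% = 8.26%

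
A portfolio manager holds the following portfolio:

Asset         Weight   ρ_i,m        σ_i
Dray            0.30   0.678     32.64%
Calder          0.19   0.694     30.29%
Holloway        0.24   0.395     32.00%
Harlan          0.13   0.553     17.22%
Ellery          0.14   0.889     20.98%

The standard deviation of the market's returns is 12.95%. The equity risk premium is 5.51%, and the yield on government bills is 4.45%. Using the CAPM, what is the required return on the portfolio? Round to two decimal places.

β_Dray = 0.678 × 32.64% / 12.95% = 1.7089
β_Calder = 0.694 × 30.29% / 12.95% = 1.6233
β_Holloway = 0.395 × 32.00% / 12.95% = 0.9761
β_Harlan = 0.553 × 17.22% / 12.95% = 0.7353
β_Ellery = 0.889 × 20.98% / 12.95% = 1.4402
β_P = Σ w_i β_i = 0.30×1.7089 + 0.19×1.6233 + 0.24×0.9761 + 0.13×0.7353 + 0.14×1.4402 = 1.3526
E(R_P) = R_f + β_P × MRP = 4.45% + 1.3526 × 5.51% = 11.90%

11.90%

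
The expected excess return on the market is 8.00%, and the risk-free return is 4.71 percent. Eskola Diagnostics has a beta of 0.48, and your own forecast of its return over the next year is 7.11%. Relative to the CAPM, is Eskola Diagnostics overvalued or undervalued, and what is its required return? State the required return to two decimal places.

Overvalued; required return 8.55%

Required return = R_f + β·MRP = 4.71% + 0.48 × 8.00% = 8.55%
Forecast 7.11% < required 8.55% → the stock plots below the SML → overvalued.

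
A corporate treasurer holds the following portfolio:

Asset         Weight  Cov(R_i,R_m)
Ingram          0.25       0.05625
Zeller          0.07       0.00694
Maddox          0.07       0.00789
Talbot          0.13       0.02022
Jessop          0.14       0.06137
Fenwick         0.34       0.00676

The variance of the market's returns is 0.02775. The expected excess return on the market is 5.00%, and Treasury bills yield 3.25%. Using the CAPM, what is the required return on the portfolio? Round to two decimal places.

8.41%

β_Ingram = 0.05625 / 0.02775 = 2.0270
β_Zeller = 0.00694 / 0.02775 = 0.2501
β_Maddox = 0.00789 / 0.02775 = 0.2843
β_Talbot = 0.02022 / 0.02775 = 0.7286
β_Jessop = 0.06137 / 0.02775 = 2.2115
β_Fenwick = 0.00676 / 0.02775 = 0.2436
β_P = Σ w_i β_i = 0.25×2.0270 + 0.07×0.2501 + 0.07×0.2843 + 0.13×0.7286 + 0.14×2.2115 + 0.34×0.2436 = 1.0313
E(R_P) = R_f + β_P × MRP = 3.25% + 1.0313 × 5.00% = 8.41%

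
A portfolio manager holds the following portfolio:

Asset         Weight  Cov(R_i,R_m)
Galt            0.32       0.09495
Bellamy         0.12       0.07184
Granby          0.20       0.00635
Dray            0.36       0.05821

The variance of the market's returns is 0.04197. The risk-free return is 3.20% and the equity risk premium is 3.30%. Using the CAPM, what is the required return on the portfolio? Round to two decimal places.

β_Galt = 0.09495 / 0.04197 = 2.2623
β_Bellamy = 0.07184 / 0.04197 = 1.7117
β_Granby = 0.00635 / 0.04197 = 0.1513
β_Dray = 0.05821 / 0.04197 = 1.3869
β_P = Σ w_i β_i = 0.32×2.2623 + 0.12×1.7117 + 0.20×0.1513 + 0.36×1.3869 = 1.4589
E(R_P) = R_f + β_P × MRP = 3.20% + 1.4589 × 3.30% = 8.01%

8.01%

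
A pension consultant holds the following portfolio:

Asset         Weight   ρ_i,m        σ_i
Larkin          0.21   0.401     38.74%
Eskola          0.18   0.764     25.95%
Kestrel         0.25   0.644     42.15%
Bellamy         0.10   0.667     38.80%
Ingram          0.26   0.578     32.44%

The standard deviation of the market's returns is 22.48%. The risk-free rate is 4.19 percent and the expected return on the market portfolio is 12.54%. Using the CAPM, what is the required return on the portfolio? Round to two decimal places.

β_Larkin = 0.401 × 38.74% / 22.48% = 0.6910
β_Eskola = 0.764 × 25.95% / 22.48% = 0.8819
β_Kestrel = 0.644 × 42.15% / 22.48% = 1.2075
β_Bellamy = 0.667 × 38.80% / 22.48% = 1.1512
β_Ingram = 0.578 × 32.44% / 22.48% = 0.8341
β_P = Σ w_i β_i = 0.21×0.6910 + 0.18×0.8819 + 0.25×1.2075 + 0.10×1.1512 + 0.26×0.8341 = 0.9377
MRP = 12.54% − 4.19% = 8.35%
E(R_P) = R_f + β_P × MRP = 4.19% + 0.9377 × 8.35% = 12.02%

12.02%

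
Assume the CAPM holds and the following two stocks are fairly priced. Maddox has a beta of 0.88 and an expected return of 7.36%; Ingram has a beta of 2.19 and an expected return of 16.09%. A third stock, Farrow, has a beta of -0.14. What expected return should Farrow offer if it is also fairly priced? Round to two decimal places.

MRP (SML slope) = (16.09% − 7.36%) / (2.19 − 0.88) = 8.73% / 1.31 = 6.6641%
R_f (intercept) = 7.36% − 0.88 × 6.6641% = 1.4956%
E(R_Farrow) = R_f + β × MRP = 1.4956% + -0.14 × 6.6641% = 0.56%

0.56%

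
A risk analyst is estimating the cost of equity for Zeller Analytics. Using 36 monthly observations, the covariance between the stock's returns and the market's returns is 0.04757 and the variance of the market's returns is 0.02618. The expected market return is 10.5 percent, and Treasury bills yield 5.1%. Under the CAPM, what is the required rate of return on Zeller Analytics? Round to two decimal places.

β = Cov(R_i, R_m) / Var(R_m) = 0.04757 / 0.02618 = 1.8170
MRP = 10.5% − 5.1% = 5.40%
E(R) = R_f + β × MRP = 5.1% + 1.8170 × 5.4% = 14.91%

14.91%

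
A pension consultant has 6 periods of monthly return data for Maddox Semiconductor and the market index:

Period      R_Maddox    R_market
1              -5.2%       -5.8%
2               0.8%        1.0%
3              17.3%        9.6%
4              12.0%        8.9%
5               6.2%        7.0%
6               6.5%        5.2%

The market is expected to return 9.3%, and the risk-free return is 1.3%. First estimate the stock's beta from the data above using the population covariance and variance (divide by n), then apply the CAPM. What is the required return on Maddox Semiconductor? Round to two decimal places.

Mean R_i = (-5.2 + 0.8 + 17.3 + 12.0 + 6.2 + 6.5) / 6 = 6.2667%
Mean R_m = (-5.8 + 1.0 + 9.6 + 8.9 + 7.0 + 5.2) / 6 = 4.3167%
Σ(R_i − R̄_i)(R_m − R̄_m) = 218.7333  ⇒  Cov = 218.7333 / 6 = 36.4556
Σ(R_m − R̄_m)² = 170.2483  ⇒  Var(R_m) = 170.2483 / 6 = 28.3747
β = Cov / Var(R_m) = 36.4556 / 28.3747 = 1.2848
MRP = 9.3% − 1.3% = 8.00%
E(R) = R_f + β × MRP = 1.3% + 1.2848 × 8.0% = 11.58%

11.58%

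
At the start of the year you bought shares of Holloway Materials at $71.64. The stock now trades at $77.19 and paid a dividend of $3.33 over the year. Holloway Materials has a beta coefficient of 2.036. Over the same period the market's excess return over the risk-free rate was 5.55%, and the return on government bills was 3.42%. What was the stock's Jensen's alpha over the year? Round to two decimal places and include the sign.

Realised HPR = (P1 + D1 − P0) / P0 = (77.19 + 3.33 − 71.64) / 71.64 = 8.88 / 71.64 = 12.3953%
CAPM required = R_f + β·MRP = 3.42% + 2.036 × 5.55% = 14.71980%
α = realised − required = 12.3953% − 14.71980% = -2.32%

-2.32%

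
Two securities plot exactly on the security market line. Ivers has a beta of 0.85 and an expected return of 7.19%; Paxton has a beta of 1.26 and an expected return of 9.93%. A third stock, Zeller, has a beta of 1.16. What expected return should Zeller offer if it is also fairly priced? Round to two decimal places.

MRP (SML slope) = (9.93% − 7.19%) / (1.26 − 0.85) = 2.74% / 0.41 = 6.6829%
R_f (intercept) = 7.19% − 0.85 × 6.6829% = 1.5095%
E(R_Zeller) = R_f + β × MRP = 1.5095% + 1.16 × 6.6829% = 9.26%

9.26%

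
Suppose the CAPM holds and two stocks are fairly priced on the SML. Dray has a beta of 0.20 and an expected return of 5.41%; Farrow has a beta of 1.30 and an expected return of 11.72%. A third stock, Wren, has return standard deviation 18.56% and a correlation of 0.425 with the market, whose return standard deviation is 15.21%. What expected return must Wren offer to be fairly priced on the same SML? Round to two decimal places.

7.24%

MRP = (11.72% − 5.41%) / (1.30 − 0.20) = 5.7364%
R_f = 5.41% − 0.20 × 5.7364% = 4.2627%
β_Wren = ρ·σ_i/σ_m = 0.425 × 18.56 / 15.21 = 0.5186
E(R_Wren) = R_f + β × MRP = 4.2627% + 0.5186 × 5.7364% = 7.24%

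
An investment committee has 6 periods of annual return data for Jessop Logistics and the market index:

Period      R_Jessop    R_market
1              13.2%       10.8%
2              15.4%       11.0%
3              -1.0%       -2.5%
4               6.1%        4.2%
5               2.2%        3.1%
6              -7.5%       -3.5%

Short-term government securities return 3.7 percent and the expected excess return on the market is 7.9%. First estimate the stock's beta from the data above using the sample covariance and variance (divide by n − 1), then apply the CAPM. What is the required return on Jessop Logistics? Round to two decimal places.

14.42%

Mean R_i = (13.2 + 15.4 − 1.0 + 6.1 + 2.2 − 7.5) / 6 = 4.7333%
Mean R_m = (10.8 + 11.0 − 2.5 + 4.2 + 3.1 − 3.5) / 6 = 3.8500%
Σ(R_i − R̄_i)(R_m − R̄_m) = 263.8100  ⇒  Cov = 263.8100 / 5 = 52.7620
Σ(R_m − R̄_m)² = 194.4550  ⇒  Var(R_m) = 194.4550 / 5 = 38.8910
β = Cov / Var(R_m) = 52.7620 / 38.8910 = 1.3567
E(R) = R_f + β × MRP = 3.7% + 1.3567 × 7.9% = 14.42%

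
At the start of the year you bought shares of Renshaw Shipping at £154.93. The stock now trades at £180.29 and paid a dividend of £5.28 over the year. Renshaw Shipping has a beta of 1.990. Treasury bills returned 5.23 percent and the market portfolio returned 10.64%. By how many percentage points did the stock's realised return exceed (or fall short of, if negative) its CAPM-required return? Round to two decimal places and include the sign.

Realised HPR = (P1 + D1 − P0) / P0 = (180.29 + 5.28 − 154.93) / 154.93 = 30.64 / 154.93 = 19.7767%
MRP = 10.64% − 5.23% = 5.41%
CAPM required = R_f + β·MRP = 5.23% + 1.990 × 5.41% = 15.99590%
α = realised − required = 19.7767% − 15.99590% = +3.78%

+3.78%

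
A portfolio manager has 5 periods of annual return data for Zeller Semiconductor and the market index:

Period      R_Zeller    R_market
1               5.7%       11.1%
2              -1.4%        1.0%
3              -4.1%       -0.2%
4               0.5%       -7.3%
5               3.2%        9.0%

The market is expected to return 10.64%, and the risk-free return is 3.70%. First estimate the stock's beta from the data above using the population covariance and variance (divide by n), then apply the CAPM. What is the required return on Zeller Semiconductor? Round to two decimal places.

6.12%

Mean R_i = (5.7 − 1.4 − 4.1 + 0.5 + 3.2) / 5 = 0.7800%
Mean R_m = (11.1 + 1.0 − 0.2 − 7.3 + 9.0) / 5 = 2.7200%
Σ(R_i − R̄_i)(R_m − R̄_m) = 77.2320  ⇒  Cov = 77.2320 / 5 = 15.4464
Σ(R_m − R̄_m)² = 221.5480  ⇒  Var(R_m) = 221.5480 / 5 = 44.3096
β = Cov / Var(R_m) = 15.4464 / 44.3096 = 0.3486
MRP = 10.64% − 3.70% = 6.94%
E(R) = R_f + β × MRP = 3.70% + 0.3486 × 6.94% = 6.12%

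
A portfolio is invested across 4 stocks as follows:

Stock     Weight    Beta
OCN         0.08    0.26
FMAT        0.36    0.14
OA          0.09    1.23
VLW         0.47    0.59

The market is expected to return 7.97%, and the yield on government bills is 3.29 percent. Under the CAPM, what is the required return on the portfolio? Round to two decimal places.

5.44%

β_P = Σ w_i β_i = 0.08×0.26 + 0.36×0.14 + 0.09×1.23 + 0.47×0.59 = 0.4592
MRP = 7.97% − 3.29% = 4.68%
E(R_P) = R_f + β_P × MRP = 3.29% + 0.4592 × 4.68% = 5.44%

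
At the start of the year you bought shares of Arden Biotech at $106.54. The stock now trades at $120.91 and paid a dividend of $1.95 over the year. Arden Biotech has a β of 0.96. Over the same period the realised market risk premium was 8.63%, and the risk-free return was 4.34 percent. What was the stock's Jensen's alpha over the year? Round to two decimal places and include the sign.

Realised HPR = (P1 + D1 − P0) / P0 = (120.91 + 1.95 − 106.54) / 106.54 = 16.32 / 106.54 = 15.3182%
CAPM required = R_f + β·MRP = 4.34% + 0.96 × 8.63% = 12.6248%
α = realised − required = 15.3182% − 12.6248% = +2.69%

+2.69%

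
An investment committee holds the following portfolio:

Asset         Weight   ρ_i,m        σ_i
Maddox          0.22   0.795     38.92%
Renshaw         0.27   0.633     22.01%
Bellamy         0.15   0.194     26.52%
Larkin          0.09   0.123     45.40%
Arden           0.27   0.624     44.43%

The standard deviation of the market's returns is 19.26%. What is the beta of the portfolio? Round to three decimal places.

β_Maddox = 0.795 × 38.92% / 19.26% = 1.6065
β_Renshaw = 0.633 × 22.01% / 19.26% = 0.7234
β_Bellamy = 0.194 × 26.52% / 19.26% = 0.2671
β_Larkin = 0.123 × 45.40% / 19.26% = 0.2899
β_Arden = 0.624 × 44.43% / 19.26% = 1.4395
β_P = Σ w_i β_i = 0.22×1.6065 + 0.27×0.7234 + 0.15×0.2671 + 0.09×0.2899 + 0.27×1.4395 = 1.0036

1.004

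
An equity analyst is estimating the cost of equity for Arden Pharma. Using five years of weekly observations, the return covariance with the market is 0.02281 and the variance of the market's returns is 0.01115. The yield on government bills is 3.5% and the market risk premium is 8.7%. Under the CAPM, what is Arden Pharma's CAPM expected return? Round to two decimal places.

β = Cov(R_i, R_m) / Var(R_m) = 0.02281 / 0.01115 = 2.0457
E(R) = R_f + β × MRP = 3.5% + 2.0457 × 8.7% = 21.30%

21.30%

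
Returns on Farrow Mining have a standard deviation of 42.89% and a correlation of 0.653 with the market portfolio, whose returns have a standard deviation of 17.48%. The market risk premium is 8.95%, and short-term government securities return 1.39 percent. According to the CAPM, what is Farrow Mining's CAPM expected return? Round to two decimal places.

15.73%

β = ρ × σ_i / σ_m = 0.653 × 42.89% / 17.48% = 1.6022
E(R) = 1.39% + 1.6022 × 8.95% = 15.73%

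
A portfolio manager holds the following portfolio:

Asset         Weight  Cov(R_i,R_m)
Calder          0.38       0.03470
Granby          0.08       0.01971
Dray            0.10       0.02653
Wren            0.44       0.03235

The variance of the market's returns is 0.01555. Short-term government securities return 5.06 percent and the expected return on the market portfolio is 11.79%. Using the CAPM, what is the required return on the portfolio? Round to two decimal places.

β_Calder = 0.03470 / 0.01555 = 2.2315
β_Granby = 0.01971 / 0.01555 = 1.2675
β_Dray = 0.02653 / 0.01555 = 1.7061
β_Wren = 0.03235 / 0.01555 = 2.0804
β_P = Σ w_i β_i = 0.38×2.2315 + 0.08×1.2675 + 0.10×1.7061 + 0.44×2.0804 = 2.0354
MRP = 11.79% − 5.06% = 6.73%
E(R_P) = R_f + β_P × MRP = 5.06% + 2.0354 × 6.73% = 18.76%

18.76%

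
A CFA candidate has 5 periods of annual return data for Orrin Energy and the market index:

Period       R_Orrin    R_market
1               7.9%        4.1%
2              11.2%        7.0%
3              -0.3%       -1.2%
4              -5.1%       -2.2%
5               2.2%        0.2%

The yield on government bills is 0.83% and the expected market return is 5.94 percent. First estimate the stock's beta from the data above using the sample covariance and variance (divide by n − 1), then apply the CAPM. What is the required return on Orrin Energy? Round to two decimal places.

Mean R_i = (7.9 + 11.2 − 0.3 − 5.1 + 2.2) / 5 = 3.1800%
Mean R_m = (4.1 + 7.0 − 1.2 − 2.2 + 0.2) / 5 = 1.5800%
Σ(R_i − R̄_i)(R_m − R̄_m) = 97.6880  ⇒  Cov = 97.6880 / 4 = 24.4220
Σ(R_m − R̄_m)² = 59.6480  ⇒  Var(R_m) = 59.6480 / 4 = 14.9120
β = Cov / Var(R_m) = 24.4220 / 14.9120 = 1.6377
MRP = 5.94% − 0.83% = 5.11%
E(R) = R_f + β × MRP = 0.83% + 1.6377 × 5.11% = 9.20%

9.20%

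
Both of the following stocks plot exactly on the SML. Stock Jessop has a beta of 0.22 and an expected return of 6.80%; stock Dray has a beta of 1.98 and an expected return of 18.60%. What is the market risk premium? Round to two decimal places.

6.70%

Both satisfy E(R) = R_f + β·MRP, so the slope of the SML is
MRP = (18.60% − 6.80%) / (1.98 − 0.22) = 11.80% / 1.76 = 6.7045%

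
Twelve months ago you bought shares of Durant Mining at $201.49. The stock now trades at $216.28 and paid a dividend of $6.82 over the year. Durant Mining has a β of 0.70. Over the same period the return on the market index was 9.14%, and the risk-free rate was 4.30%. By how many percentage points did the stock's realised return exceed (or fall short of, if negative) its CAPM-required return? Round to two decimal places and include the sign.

Realised HPR = (P1 + D1 − P0) / P0 = (216.28 + 6.82 − 201.49) / 201.49 = 21.61 / 201.49 = 10.7251%
MRP = 9.14% − 4.30% = 4.84%
CAPM required = R_f + β·MRP = 4.30% + 0.70 × 4.84% = 7.6880%
α = realised − required = 10.7251% − 7.6880% = +3.04%

+3.04%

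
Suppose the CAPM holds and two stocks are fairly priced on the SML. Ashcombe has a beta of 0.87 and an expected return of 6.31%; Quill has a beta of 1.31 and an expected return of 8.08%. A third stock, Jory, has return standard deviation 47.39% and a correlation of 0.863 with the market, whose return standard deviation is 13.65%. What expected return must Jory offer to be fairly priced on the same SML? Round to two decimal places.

MRP = (8.08% − 6.31%) / (1.31 − 0.87) = 4.0227%
R_f = 6.31% − 0.87 × 4.0227% = 2.8103%
β_Jory = ρ·σ_i/σ_m = 0.863 × 47.39 / 13.65 = 2.9962
E(R_Jory) = R_f + β × MRP = 2.8103% + 2.9962 × 4.0227% = 14.86%

14.86%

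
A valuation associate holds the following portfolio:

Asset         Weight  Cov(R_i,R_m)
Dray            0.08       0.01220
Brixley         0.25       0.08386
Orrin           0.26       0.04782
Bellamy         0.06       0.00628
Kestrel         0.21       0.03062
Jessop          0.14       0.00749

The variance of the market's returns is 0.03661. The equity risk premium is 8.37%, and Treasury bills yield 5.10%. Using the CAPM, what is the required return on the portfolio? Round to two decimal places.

14.75%

β_Dray = 0.01220 / 0.03661 = 0.3332
β_Brixley = 0.08386 / 0.03661 = 2.2906
β_Orrin = 0.04782 / 0.03661 = 1.3062
β_Bellamy = 0.00628 / 0.03661 = 0.1715
β_Kestrel = 0.03062 / 0.03661 = 0.8364
β_Jessop = 0.00749 / 0.03661 = 0.2046
β_P = Σ w_i β_i = 0.08×0.3332 + 0.25×2.2906 + 0.26×1.3062 + 0.06×0.1715 + 0.21×0.8364 + 0.14×0.2046 = 1.1535
E(R_P) = R_f + β_P × MRP = 5.10% + 1.1535 × 8.37% = 14.75%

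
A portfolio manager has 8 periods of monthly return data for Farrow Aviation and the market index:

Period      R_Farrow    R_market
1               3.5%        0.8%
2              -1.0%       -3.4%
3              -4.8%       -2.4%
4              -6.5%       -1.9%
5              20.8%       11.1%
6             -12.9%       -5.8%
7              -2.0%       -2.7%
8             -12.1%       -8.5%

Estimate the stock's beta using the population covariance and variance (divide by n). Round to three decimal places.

Mean R_i = (3.5 − 1.0 − 4.8 − 6.5 + 20.8 − 12.9 − 2.0 − 12.1) / 8 = -1.8750%
Mean R_m = (0.8 − 3.4 − 2.4 − 1.9 + 11.1 − 5.8 − 2.7 − 8.5) / 8 = -1.6000%
Σ(R_i − R̄_i)(R_m − R̄_m) = 420.0200  ⇒  Cov = 420.0200 / 8 = 52.5025
Σ(R_m − R̄_m)² = 237.4800  ⇒  Var(R_m) = 237.4800 / 8 = 29.6850
β = Cov / Var(R_m) = 52.5025 / 29.6850 = 1.7687

1.769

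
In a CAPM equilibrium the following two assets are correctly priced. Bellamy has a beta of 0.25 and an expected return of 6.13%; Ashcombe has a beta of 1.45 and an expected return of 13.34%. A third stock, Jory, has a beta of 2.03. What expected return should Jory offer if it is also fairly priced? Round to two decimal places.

16.82%

MRP (SML slope) = (13.34% − 6.13%) / (1.45 − 0.25) = 7.21% / 1.20 = 6.0083%
R_f (intercept) = 6.13% − 0.25 × 6.0083% = 4.6279%
E(R_Jory) = R_f + β × MRP = 4.6279% + 2.03 × 6.0083% = 16.82%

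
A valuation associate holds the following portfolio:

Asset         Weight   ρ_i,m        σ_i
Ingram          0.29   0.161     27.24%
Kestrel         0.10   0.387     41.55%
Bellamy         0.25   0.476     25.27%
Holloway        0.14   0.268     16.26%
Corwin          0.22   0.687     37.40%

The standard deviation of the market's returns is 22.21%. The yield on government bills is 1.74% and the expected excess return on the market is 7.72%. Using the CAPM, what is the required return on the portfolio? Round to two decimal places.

5.96%

β_Ingram = 0.161 × 27.24% / 22.21% = 0.1975
β_Kestrel = 0.387 × 41.55% / 22.21% = 0.7240
β_Bellamy = 0.476 × 25.27% / 22.21% = 0.5416
β_Holloway = 0.268 × 16.26% / 22.21% = 0.1962
β_Corwin = 0.687 × 37.40% / 22.21% = 1.1569
β_P = Σ w_i β_i = 0.29×0.1975 + 0.10×0.7240 + 0.25×0.5416 + 0.14×0.1962 + 0.22×1.1569 = 0.5471
E(R_P) = R_f + β_P × MRP = 1.74% + 0.5471 × 7.72% = 5.96%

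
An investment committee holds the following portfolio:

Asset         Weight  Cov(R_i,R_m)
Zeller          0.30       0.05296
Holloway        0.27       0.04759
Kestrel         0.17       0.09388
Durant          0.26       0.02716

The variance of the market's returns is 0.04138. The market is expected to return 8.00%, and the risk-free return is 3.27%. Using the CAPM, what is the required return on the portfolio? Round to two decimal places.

9.19%

β_Zeller = 0.05296 / 0.04138 = 1.2798
β_Holloway = 0.04759 / 0.04138 = 1.1501
β_Kestrel = 0.09388 / 0.04138 = 2.2687
β_Durant = 0.02716 / 0.04138 = 0.6564
β_P = Σ w_i β_i = 0.30×1.2798 + 0.27×1.1501 + 0.17×2.2687 + 0.26×0.6564 = 1.2508
MRP = 8.00% − 3.27% = 4.73%
E(R_P) = R_f + β_P × MRP = 3.27% + 1.2508 × 4.73% = 9.19%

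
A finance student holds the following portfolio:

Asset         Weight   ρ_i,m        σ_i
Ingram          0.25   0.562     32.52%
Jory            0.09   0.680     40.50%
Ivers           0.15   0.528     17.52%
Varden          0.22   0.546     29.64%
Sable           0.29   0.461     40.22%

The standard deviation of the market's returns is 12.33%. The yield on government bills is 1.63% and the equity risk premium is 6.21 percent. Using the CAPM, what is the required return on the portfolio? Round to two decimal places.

β_Ingram = 0.562 × 32.52% / 12.33% = 1.4823
β_Jory = 0.680 × 40.50% / 12.33% = 2.2336
β_Ivers = 0.528 × 17.52% / 12.33% = 0.7502
β_Varden = 0.546 × 29.64% / 12.33% = 1.3125
β_Sable = 0.461 × 40.22% / 12.33% = 1.5038
β_P = Σ w_i β_i = 0.25×1.4823 + 0.09×2.2336 + 0.15×0.7502 + 0.22×1.3125 + 0.29×1.5038 = 1.4090
E(R_P) = R_f + β_P × MRP = 1.63% + 1.4090 × 6.21% = 10.38%

10.38%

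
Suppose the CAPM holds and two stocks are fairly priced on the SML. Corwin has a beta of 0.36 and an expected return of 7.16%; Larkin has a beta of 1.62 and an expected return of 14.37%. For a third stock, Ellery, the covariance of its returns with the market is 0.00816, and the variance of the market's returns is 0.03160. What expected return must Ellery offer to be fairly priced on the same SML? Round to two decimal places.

6.58%

MRP = (14.37% − 7.16%) / (1.62 − 0.36) = 5.7222%
R_f = 7.16% − 0.36 × 5.7222% = 5.1000%
β_Ellery = Cov / Var(R_m) = 0.00816 / 0.03160 = 0.2582
E(R_Ellery) = R_f + β × MRP = 5.1000% + 0.2582 × 5.7222% = 6.58%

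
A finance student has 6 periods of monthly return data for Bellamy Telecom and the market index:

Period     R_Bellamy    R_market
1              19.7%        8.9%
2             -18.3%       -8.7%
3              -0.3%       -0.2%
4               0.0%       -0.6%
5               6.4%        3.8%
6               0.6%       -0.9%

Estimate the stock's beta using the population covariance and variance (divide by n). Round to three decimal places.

Mean R_i = (19.7 − 18.3 − 0.3 + 0.0 + 6.4 + 0.6) / 6 = 1.3500%
Mean R_m = (8.9 − 8.7 − 0.2 − 0.6 + 3.8 − 0.9) / 6 = 0.3833%
Σ(R_i − R̄_i)(R_m − R̄_m) = 355.2750  ⇒  Cov = 355.2750 / 6 = 59.2125
Σ(R_m − R̄_m)² = 169.6683  ⇒  Var(R_m) = 169.6683 / 6 = 28.2781
β = Cov / Var(R_m) = 59.2125 / 28.2781 = 2.0939

2.094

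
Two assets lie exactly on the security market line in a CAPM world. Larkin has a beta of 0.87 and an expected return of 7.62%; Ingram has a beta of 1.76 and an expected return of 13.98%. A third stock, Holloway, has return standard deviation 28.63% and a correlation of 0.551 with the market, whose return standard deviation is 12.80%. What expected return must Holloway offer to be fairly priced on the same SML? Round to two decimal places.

MRP = (13.98% − 7.62%) / (1.76 − 0.87) = 7.1461%
R_f = 7.62% − 0.87 × 7.1461% = 1.4029%
β_Holloway = ρ·σ_i/σ_m = 0.551 × 28.63 / 12.80 = 1.2324
E(R_Holloway) = R_f + β × MRP = 1.4029% + 1.2324 × 7.1461% = 10.21%

10.21%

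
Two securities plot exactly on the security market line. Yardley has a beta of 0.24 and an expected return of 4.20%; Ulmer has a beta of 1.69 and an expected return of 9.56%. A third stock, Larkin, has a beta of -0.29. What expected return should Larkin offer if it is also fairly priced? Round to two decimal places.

MRP (SML slope) = (9.56% − 4.20%) / (1.69 − 0.24) = 5.36% / 1.45 = 3.6966%
R_f (intercept) = 4.20% − 0.24 × 3.6966% = 3.3128%
E(R_Larkin) = R_f + β × MRP = 3.3128% + -0.29 × 3.6966% = 2.24%

2.24%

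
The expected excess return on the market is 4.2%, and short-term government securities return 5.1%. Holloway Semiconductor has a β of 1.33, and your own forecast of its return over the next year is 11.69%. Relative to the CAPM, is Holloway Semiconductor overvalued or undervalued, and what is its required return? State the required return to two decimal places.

Undervalued; required return 10.69%

Required return = R_f + β·MRP = 5.1% + 1.33 × 4.2% = 10.69%
Forecast 11.69% > required 10.69% → the stock plots above the SML → undervalued.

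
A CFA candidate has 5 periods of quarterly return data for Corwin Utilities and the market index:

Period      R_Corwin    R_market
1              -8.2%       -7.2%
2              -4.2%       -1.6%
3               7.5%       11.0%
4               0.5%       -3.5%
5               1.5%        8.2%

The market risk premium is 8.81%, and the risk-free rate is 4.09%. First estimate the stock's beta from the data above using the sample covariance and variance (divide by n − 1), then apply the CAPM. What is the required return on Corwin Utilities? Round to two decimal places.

Mean R_i = (-8.2 − 4.2 + 7.5 + 0.5 + 1.5) / 5 = -0.5800%
Mean R_m = (-7.2 − 1.6 + 11.0 − 3.5 + 8.2) / 5 = 1.3800%
Σ(R_i − R̄_i)(R_m − R̄_m) = 162.8120  ⇒  Cov = 162.8120 / 4 = 40.7030
Σ(R_m − R̄_m)² = 245.3680  ⇒  Var(R_m) = 245.3680 / 4 = 61.3420
β = Cov / Var(R_m) = 40.7030 / 61.3420 = 0.6635
E(R) = R_f + β × MRP = 4.09% + 0.6635 × 8.81% = 9.94%

9.94%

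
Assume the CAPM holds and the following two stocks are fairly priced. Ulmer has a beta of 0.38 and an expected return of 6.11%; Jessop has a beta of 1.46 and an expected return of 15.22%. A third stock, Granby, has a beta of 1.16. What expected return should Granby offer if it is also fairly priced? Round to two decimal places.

12.69%

MRP (SML slope) = (15.22% − 6.11%) / (1.46 − 0.38) = 9.11% / 1.08 = 8.4352%
R_f (intercept) = 6.11% − 0.38 × 8.4352% = 2.9046%
E(R_Granby) = R_f + β × MRP = 2.9046% + 1.16 × 8.4352% = 12.69%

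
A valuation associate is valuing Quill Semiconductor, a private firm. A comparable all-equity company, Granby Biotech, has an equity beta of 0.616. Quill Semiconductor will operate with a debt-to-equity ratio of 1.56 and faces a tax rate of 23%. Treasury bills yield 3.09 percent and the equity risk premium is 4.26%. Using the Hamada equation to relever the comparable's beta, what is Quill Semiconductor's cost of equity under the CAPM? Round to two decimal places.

8.87%

β_L = β_U × [1 + (1 − t)(D/E)] = 0.616 × [1 + (1 − 0.23) × 1.56]
    = 0.616 × [1 + 0.77 × 1.56] = 0.616 × 2.2012 = 1.3559
E(R) = R_f + β_L × MRP = 3.09% + 1.3559 × 4.26% = 8.87%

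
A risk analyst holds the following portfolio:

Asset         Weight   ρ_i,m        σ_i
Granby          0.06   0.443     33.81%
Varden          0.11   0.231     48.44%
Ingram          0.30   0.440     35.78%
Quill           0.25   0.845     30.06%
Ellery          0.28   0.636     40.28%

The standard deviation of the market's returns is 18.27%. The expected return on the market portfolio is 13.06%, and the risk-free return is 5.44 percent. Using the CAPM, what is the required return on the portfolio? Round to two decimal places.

13.94%

β_Granby = 0.443 × 33.81% / 18.27% = 0.8198
β_Varden = 0.231 × 48.44% / 18.27% = 0.6125
β_Ingram = 0.440 × 35.78% / 18.27% = 0.8617
β_Quill = 0.845 × 30.06% / 18.27% = 1.3903
β_Ellery = 0.636 × 40.28% / 18.27% = 1.4022
β_P = Σ w_i β_i = 0.06×0.8198 + 0.11×0.6125 + 0.30×0.8617 + 0.25×1.3903 + 0.28×1.4022 = 1.1153
MRP = 13.06% − 5.44% = 7.62%
E(R_P) = R_f + β_P × MRP = 5.44% + 1.1153 × 7.62% = 13.94%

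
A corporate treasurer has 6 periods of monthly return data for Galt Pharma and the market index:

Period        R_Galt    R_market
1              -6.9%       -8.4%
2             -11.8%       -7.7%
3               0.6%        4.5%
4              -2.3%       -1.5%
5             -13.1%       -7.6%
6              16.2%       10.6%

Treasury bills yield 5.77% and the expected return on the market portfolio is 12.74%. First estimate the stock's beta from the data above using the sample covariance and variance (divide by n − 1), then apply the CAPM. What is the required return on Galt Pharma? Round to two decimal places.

Mean R_i = (-6.9 − 11.8 + 0.6 − 2.3 − 13.1 + 16.2) / 6 = -2.8833%
Mean R_m = (-8.4 − 7.7 + 4.5 − 1.5 − 7.6 + 10.6) / 6 = -1.6833%
Σ(R_i − R̄_i)(R_m − R̄_m) = 397.1283  ⇒  Cov = 397.1283 / 5 = 79.4257
Σ(R_m − R̄_m)² = 305.4683  ⇒  Var(R_m) = 305.4683 / 5 = 61.0937
β = Cov / Var(R_m) = 79.4257 / 61.0937 = 1.3001
MRP = 12.74% − 5.77% = 6.97%
E(R) = R_f + β × MRP = 5.77% + 1.3001 × 6.97% = 14.83%

14.83%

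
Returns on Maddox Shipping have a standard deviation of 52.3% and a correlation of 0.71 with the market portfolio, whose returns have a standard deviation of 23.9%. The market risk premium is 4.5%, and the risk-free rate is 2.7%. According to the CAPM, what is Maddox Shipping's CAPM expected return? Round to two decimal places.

β = ρ × σ_i / σ_m = 0.71 × 52.3% / 23.9% = 1.5537
E(R) = 2.7% + 1.5537 × 4.5% = 9.69%

9.69%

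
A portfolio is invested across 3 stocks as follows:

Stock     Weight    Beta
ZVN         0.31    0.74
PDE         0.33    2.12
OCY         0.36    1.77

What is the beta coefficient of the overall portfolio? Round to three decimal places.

1.566

β_P = Σ w_i β_i = 0.31×0.74 + 0.33×2.12 + 0.36×1.77 = 1.5662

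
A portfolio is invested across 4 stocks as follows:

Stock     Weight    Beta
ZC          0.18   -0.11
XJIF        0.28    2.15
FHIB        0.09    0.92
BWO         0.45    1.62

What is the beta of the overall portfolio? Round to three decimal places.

1.394

β_P = Σ w_i β_i = 0.18×-0.11 + 0.28×2.15 + 0.09×0.92 + 0.45×1.62 = 1.3940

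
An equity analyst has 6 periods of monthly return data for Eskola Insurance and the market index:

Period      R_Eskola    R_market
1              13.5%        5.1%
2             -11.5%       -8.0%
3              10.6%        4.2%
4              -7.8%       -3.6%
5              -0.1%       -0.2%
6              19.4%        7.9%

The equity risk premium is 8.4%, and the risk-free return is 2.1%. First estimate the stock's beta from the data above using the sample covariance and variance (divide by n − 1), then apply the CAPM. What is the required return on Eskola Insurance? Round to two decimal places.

Mean R_i = (13.5 − 11.5 + 10.6 − 7.8 − 0.1 + 19.4) / 6 = 4.0167%
Mean R_m = (5.1 − 8.0 + 4.2 − 3.6 − 0.2 + 7.9) / 6 = 0.9000%
Σ(R_i − R̄_i)(R_m − R̄_m) = 365.0400  ⇒  Cov = 365.0400 / 5 = 73.0080
Σ(R_m − R̄_m)² = 178.2000  ⇒  Var(R_m) = 178.2000 / 5 = 35.6400
β = Cov / Var(R_m) = 73.0080 / 35.6400 = 2.0485
E(R) = R_f + β × MRP = 2.1% + 2.0485 × 8.4% = 19.31%

19.31%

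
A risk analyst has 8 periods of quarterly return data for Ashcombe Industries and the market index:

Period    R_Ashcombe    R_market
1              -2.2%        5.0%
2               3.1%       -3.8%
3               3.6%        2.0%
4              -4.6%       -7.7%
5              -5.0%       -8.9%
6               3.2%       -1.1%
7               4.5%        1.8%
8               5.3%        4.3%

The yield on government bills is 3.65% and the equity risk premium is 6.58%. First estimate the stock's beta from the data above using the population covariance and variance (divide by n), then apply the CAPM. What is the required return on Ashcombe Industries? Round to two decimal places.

7.01%

Mean R_i = (-2.2 + 3.1 + 3.6 − 4.6 − 5.0 + 3.2 + 4.5 + 5.3) / 8 = 0.9875%
Mean R_m = (5.0 − 3.8 + 2.0 − 7.7 − 8.9 − 1.1 + 1.8 + 4.3) / 8 = -1.0500%
Σ(R_i − R̄_i)(R_m − R̄_m) = 100.0050  ⇒  Cov = 100.0050 / 8 = 12.5006
Σ(R_m − R̄_m)² = 196.0600  ⇒  Var(R_m) = 196.0600 / 8 = 24.5075
β = Cov / Var(R_m) = 12.5006 / 24.5075 = 0.5101
E(R) = R_f + β × MRP = 3.65% + 0.5101 × 6.58% = 7.01%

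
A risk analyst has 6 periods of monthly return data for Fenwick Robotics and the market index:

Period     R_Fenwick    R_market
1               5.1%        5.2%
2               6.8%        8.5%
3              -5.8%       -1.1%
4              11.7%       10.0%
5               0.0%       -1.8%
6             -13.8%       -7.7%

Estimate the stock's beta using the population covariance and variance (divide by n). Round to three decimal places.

1.302

Mean R_i = (5.1 + 6.8 − 5.8 + 11.7 + 0.0 − 13.8) / 6 = 0.6667%
Mean R_m = (5.2 + 8.5 − 1.1 + 10.0 − 1.8 − 7.7) / 6 = 2.1833%
Σ(R_i − R̄_i)(R_m − R̄_m) = 305.2267  ⇒  Cov = 305.2267 / 6 = 50.8711
Σ(R_m − R̄_m)² = 234.4283  ⇒  Var(R_m) = 234.4283 / 6 = 39.0714
β = Cov / Var(R_m) = 50.8711 / 39.0714 = 1.3020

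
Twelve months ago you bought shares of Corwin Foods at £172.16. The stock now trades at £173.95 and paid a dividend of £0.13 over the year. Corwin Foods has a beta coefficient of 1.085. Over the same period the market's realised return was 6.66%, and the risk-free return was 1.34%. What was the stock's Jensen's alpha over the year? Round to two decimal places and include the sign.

-6.00%

Realised HPR = (P1 + D1 − P0) / P0 = (173.95 + 0.13 − 172.16) / 172.16 = 1.92 / 172.16 = 1.1152%
MRP = 6.66% − 1.34% = 5.32%
CAPM required = R_f + β·MRP = 1.34% + 1.085 × 5.32% = 7.11220%
α = realised − required = 1.1152% − 7.11220% = -6.00%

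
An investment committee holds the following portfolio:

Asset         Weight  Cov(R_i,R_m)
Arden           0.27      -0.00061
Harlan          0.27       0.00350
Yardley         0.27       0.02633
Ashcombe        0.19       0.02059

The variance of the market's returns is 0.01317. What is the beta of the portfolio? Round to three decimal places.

0.896

β_Arden = -0.00061 / 0.01317 = -0.0463
β_Harlan = 0.00350 / 0.01317 = 0.2658
β_Yardley = 0.02633 / 0.01317 = 1.9992
β_Ashcombe = 0.02059 / 0.01317 = 1.5634
β_P = Σ w_i β_i = 0.27×-0.0463 + 0.27×0.2658 + 0.27×1.9992 + 0.19×1.5634 = 0.8961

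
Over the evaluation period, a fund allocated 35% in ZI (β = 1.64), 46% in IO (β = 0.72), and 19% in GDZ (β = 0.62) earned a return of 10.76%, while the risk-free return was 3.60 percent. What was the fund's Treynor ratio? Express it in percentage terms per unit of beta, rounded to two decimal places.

β_P = 0.35×1.64 + 0.46×0.72 + 0.19×0.62 = 1.0230
Treynor = (R_P − R_f) / β_P = (10.76% − 3.60%) / 1.0230 = 7.16% / 1.0230 = 7.00%

7.00%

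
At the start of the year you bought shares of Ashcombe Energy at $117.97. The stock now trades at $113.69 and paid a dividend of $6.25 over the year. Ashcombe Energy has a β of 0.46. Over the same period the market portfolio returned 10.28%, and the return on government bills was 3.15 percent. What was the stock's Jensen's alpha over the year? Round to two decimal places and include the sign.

-4.76%

Realised HPR = (P1 + D1 − P0) / P0 = (113.69 + 6.25 − 117.97) / 117.97 = 1.97 / 117.97 = 1.6699%
MRP = 10.28% − 3.15% = 7.13%
CAPM required = R_f + β·MRP = 3.15% + 0.46 × 7.13% = 6.4298%
α = realised − required = 1.6699% − 6.4298% = -4.76%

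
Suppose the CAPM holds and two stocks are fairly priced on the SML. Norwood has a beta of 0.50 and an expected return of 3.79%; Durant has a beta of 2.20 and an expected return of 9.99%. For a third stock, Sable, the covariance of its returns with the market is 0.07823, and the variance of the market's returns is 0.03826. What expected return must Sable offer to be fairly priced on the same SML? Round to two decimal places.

MRP = (9.99% − 3.79%) / (2.20 − 0.50) = 3.6471%
R_f = 3.79% − 0.50 × 3.6471% = 1.9665%
β_Sable = Cov / Var(R_m) = 0.07823 / 0.03826 = 2.0447
E(R_Sable) = R_f + β × MRP = 1.9665% + 2.0447 × 3.6471% = 9.42%

9.42%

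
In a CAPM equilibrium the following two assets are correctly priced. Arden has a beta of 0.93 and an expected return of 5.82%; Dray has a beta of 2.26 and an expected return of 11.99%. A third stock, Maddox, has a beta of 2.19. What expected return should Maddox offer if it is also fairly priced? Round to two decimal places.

11.67%

MRP (SML slope) = (11.99% − 5.82%) / (2.26 − 0.93) = 6.17% / 1.33 = 4.6391%
R_f (intercept) = 5.82% − 0.93 × 4.6391% = 1.5056%
E(R_Maddox) = R_f + β × MRP = 1.5056% + 2.19 × 4.6391% = 11.67%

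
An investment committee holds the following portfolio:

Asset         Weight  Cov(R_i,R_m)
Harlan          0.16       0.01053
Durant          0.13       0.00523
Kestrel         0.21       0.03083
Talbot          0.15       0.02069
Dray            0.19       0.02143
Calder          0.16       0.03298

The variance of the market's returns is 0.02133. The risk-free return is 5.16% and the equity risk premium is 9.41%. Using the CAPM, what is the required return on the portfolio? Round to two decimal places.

14.55%

β_Harlan = 0.01053 / 0.02133 = 0.4937
β_Durant = 0.00523 / 0.02133 = 0.2452
β_Kestrel = 0.03083 / 0.02133 = 1.4454
β_Talbot = 0.02069 / 0.02133 = 0.9700
β_Dray = 0.02143 / 0.02133 = 1.0047
β_Calder = 0.03298 / 0.02133 = 1.5462
β_P = Σ w_i β_i = 0.16×0.4937 + 0.13×0.2452 + 0.21×1.4454 + 0.15×0.9700 + 0.19×1.0047 + 0.16×1.5462 = 0.9982
E(R_P) = R_f + β_P × MRP = 5.16% + 0.9982 × 9.41% = 14.55%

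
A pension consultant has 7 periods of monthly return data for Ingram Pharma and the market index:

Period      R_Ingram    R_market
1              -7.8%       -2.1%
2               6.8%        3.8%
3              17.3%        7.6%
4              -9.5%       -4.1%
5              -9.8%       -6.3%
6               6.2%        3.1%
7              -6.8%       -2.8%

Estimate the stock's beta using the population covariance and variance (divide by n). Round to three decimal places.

Mean R_i = (-7.8 + 6.8 + 17.3 − 9.5 − 9.8 + 6.2 − 6.8) / 7 = -0.5143%
Mean R_m = (-2.1 + 3.8 + 7.6 − 4.1 − 6.3 + 3.1 − 2.8) / 7 = -0.1143%
Σ(R_i − R̄_i)(R_m − R̄_m) = 312.2386  ⇒  Cov = 312.2386 / 7 = 44.6055
Σ(R_m − R̄_m)² = 150.4686  ⇒  Var(R_m) = 150.4686 / 7 = 21.4955
β = Cov / Var(R_m) = 44.6055 / 21.4955 = 2.0751

2.075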